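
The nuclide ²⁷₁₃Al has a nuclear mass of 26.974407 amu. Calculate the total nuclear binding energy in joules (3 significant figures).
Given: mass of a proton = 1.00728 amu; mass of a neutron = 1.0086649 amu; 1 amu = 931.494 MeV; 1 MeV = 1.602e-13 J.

Z = 13, so N = A − Z = 27 − 13 = 14.
Σm = 13·m_p + 14·m_n = 13.09464 + 14.1213086 = 27.2159486 amu
The mass defect is 27.2159486 − 26.974407 = 0.2415416 amu.
E_B = 0.2415416 × 931.494 = 224.995 MeV
In joules: 224.995 MeV × 1.602e-13 J/MeV = 3.6044e-11 J

3.60e-11 J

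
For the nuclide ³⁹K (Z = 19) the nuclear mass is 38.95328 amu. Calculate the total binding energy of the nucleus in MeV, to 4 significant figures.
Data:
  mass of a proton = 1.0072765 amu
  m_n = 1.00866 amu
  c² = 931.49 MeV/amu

333.6 MeV

Mass of separated nucleons = 19(1.0072765) + 20(1.00866) = 19.1382535 + 20.17320 = 39.3114535 amu
The mass defect is 39.3114535 − 38.95328 = 0.3581735 amu.
Binding energy = Δm·c² = 0.3581735 × 931.49 MeV/amu = 333.635 MeV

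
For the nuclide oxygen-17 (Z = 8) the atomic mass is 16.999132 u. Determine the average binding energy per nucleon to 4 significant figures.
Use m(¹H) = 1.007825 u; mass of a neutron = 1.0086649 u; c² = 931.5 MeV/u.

7.751 MeV/nucleon

With 8 protons and 9 neutrons (A = 17):
Mass of separated nucleons = 8(1.007825) + 9(1.0086649) = 8.062600 + 9.0779841 = 17.1405841 u
Mass defect Δm = 17.1405841 − 16.999132 = 0.1414521 u
Converting to energy: 0.1414521 u × 931.5 MeV/u = 131.763 MeV
Dividing by A = 17 gives 7.751 MeV per nucleon.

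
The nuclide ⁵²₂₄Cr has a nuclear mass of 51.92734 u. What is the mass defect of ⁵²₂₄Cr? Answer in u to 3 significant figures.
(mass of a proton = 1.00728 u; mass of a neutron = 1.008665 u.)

The nucleus contains 24 protons and 52 − 24 = 28 neutrons.
Total constituent mass: 24 × 1.00728 + 28 × 1.008665 = 52.417340 u
Mass defect Δm = 52.417340 − 51.92734 = 0.490000 u

0.490 u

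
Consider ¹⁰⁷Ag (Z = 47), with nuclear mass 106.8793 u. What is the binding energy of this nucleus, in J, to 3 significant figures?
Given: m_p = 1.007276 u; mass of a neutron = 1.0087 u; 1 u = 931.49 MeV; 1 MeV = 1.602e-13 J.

With 47 protons and 60 neutrons (A = 107):
Mass of separated nucleons = 47(1.007276) + 60(1.0087) = 47.341972 + 60.5220 = 107.863972 u
The mass defect is 107.863972 − 106.8793 = 0.984672 u.
Binding energy = Δm·c² = 0.984672 × 931.49 MeV/u = 917.212 MeV
In joules: 917.212 MeV × 1.602e-13 J/MeV = 1.4694e-10 J

1.47e-10 J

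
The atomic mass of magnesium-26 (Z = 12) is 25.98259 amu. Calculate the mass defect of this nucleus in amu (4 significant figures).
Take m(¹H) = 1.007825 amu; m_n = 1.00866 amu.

The nucleus contains 12 protons and 26 − 12 = 14 neutrons.
Total constituent mass: 12 × 1.007825 + 14 × 1.00866 = 26.215140 amu
Δm = 26.215140 − 25.98259 = 0.232550 amu

0.2326 amu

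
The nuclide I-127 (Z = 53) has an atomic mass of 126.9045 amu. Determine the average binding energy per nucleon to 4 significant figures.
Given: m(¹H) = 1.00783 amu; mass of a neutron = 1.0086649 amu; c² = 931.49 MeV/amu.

8.447 MeV/nucleon

Σm = 53·m(¹H) + 74·m_n = 53.41499 + 74.6412026 = 128.0561926 amu
Mass defect Δm = 128.0561926 − 126.9045 = 1.1516926 amu
Binding energy = Δm·c² = 1.1516926 × 931.49 MeV/amu = 1072.79 MeV
Dividing by A = 127 gives 8.447 MeV per nucleon.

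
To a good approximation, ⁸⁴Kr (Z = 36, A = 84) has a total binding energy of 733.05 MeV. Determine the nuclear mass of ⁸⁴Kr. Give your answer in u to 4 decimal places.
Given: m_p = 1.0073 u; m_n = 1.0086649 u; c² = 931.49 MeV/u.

Mass defect = 733.05 MeV / (931.49 MeV/u) = 0.786965 u
Constituent mass = 36(1.0073) + 48(1.0086649) = 84.6787152 u
Nuclear mass = 84.6787152 − 0.786965 = 83.8917502 u ≈ 83.8918 u (to 4 decimal places)

83.8918 u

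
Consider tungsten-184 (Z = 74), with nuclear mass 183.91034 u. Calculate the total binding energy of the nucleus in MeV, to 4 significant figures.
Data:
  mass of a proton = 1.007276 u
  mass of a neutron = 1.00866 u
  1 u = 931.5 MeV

With 74 protons and 110 neutrons (A = 184):
Total constituent mass: 74 × 1.007276 + 110 × 1.00866 = 185.491024 u
The mass defect is 185.491024 − 183.91034 = 1.580684 u.
Converting to energy: 1.580684 u × 931.5 MeV/u = 1472.41 MeV

1472 MeV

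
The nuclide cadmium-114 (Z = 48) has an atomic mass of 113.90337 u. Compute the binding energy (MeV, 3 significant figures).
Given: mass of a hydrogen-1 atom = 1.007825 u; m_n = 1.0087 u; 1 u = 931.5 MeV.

The nucleus contains 48 protons and 114 − 48 = 66 neutrons.
Total constituent mass: 48 × 1.007825 + 66 × 1.0087 = 114.949800 u
Mass defect Δm = 114.949800 − 113.90337 = 1.046430 u
E_B = 1.046430 × 931.5 = 974.750 MeV

975 MeV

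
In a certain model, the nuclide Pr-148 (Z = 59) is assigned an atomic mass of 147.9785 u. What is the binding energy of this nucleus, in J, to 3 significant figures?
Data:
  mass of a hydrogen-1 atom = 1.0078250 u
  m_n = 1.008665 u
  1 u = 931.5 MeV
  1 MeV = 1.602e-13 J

Total constituent mass: 59 × 1.0078250 + 89 × 1.008665 = 149.2328600 u
The mass defect is 149.2328600 − 147.9785 = 1.2543600 u.
E_B = 1.2543600 × 931.5 = 1168.44 MeV
In joules: 1168.44 MeV × 1.602e-13 J/MeV = 1.8718e-10 J

1.87e-10 J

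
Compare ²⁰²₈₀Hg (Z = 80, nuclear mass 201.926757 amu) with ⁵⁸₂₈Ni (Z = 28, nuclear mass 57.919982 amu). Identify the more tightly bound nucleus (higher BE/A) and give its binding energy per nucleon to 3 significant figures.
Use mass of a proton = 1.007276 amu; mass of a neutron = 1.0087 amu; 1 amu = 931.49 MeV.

⁵⁸₂₈Ni; 8.75 MeV/nucleon

²⁰²₈₀Hg: Σm = 80(1.007276) + 122(1.0087) = 203.643480 amu; Δm = 1.716723 amu; E_B = 1599.1 MeV; E_B/A = 7.916 MeV
⁵⁸₂₈Ni: Σm = 28(1.007276) + 30(1.0087) = 58.464728 amu; Δm = 0.544746 amu; E_B = 507.43 MeV; E_B/A = 8.749 MeV
⁵⁸₂₈Ni has the higher binding energy per nucleon, so it is the more tightly bound nucleus.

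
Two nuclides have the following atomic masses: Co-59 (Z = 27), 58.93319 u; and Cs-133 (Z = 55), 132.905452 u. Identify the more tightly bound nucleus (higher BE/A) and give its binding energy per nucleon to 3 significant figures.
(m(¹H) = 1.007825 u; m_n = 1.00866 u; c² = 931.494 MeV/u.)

Co-59: Σm = 27(1.007825) + 32(1.00866) = 59.488395 u; Δm = 0.555205 u; E_B = 517.17 MeV; E_B/A = 8.766 MeV
Cs-133: Σm = 55(1.007825) + 78(1.00866) = 134.105855 u; Δm = 1.200403 u; E_B = 1118.17 MeV; E_B/A = 8.407 MeV
Co-59 has the higher binding energy per nucleon, so it is the more tightly bound nucleus.

Co-59; 8.77 MeV/nucleon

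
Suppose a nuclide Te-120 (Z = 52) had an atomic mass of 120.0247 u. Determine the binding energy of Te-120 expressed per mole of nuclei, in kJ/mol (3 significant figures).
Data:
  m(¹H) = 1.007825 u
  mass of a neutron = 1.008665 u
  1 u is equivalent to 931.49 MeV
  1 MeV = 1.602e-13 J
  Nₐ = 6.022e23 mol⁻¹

8.73e+10 kJ/mol

Z = 52, so N = A − Z = 120 − 52 = 68.
Mass of separated nucleons = 52(1.007825) + 68(1.008665) = 52.406900 + 68.589220 = 120.996120 u
Δm = 120.996120 − 120.0247 = 0.971420 u
Binding energy = Δm·c² = 0.971420 × 931.49 MeV/u = 904.868 MeV
Per nucleus in joules: 904.868 MeV × 1.602e-13 J/MeV = 1.4496e-10 J
Per mole: 1.4496e-10 J × 6.022e23 mol⁻¹ = 8.7295e+13 J/mol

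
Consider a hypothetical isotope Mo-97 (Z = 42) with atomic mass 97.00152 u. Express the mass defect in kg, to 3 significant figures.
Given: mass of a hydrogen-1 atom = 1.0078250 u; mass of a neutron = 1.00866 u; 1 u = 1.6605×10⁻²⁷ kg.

1.33e-27 kg

Z = 42, so N = A − Z = 97 − 42 = 55.
Σm = 42·m(¹H) + 55·m_n = 42.3286500 + 55.47630 = 97.8049500 u
Δm = 97.8049500 − 97.00152 = 0.8034300 u
In SI units: 0.8034300 u × 1.6605×10⁻²⁷ kg/u = 1.3341e-27 kg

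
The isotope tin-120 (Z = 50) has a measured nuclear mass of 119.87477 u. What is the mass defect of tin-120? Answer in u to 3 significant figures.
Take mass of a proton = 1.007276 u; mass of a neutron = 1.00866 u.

1.10 u

Total constituent mass: 50 × 1.007276 + 70 × 1.00866 = 120.970000 u
Mass defect Δm = 120.970000 − 119.87477 = 1.095230 u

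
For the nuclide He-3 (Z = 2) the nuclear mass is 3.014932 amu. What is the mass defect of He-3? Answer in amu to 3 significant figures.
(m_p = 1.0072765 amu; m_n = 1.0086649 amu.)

0.00829 amu

The nucleus contains 2 protons and 3 − 2 = 1 neutrons.
Total constituent mass: 2 × 1.0072765 + 1 × 1.0086649 = 3.0232179 amu
Δm = 3.0232179 − 3.014932 = 0.0082859 amu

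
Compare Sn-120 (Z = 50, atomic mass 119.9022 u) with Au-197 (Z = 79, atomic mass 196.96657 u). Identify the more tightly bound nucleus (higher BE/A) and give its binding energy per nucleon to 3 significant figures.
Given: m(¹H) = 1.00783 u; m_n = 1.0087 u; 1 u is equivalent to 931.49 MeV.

Sn-120: Σm = 50(1.00783) + 70(1.0087) = 121.00050 u; Δm = 1.09830 u; E_B = 1023.055 MeV; E_B/A = 8.525 MeV
Au-197: Σm = 79(1.00783) + 118(1.0087) = 198.64517 u; Δm = 1.67860 u; E_B = 1563.6 MeV; E_B/A = 7.937 MeV
Sn-120 has the higher binding energy per nucleon, so it is the more tightly bound nucleus.

Sn-120; 8.53 MeV/nucleon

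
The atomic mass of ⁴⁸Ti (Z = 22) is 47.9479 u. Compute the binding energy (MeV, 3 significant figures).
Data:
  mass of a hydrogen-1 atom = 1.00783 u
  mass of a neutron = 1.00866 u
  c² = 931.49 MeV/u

419 MeV

Total constituent mass: 22 × 1.00783 + 26 × 1.00866 = 48.39742 u
The mass defect is 48.39742 − 47.9479 = 0.44952 u.
Binding energy = Δm·c² = 0.44952 × 931.49 MeV/u = 418.723 MeV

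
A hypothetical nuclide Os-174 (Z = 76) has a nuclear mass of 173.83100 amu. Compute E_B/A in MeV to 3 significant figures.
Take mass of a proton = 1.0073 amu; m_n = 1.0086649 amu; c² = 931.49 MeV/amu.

Total constituent mass: 76 × 1.0073 + 98 × 1.0086649 = 175.4039602 amu
Mass defect Δm = 175.4039602 − 173.83100 = 1.5729602 amu
Binding energy = Δm·c² = 1.5729602 × 931.49 MeV/amu = 1465.20 MeV
Dividing by A = 174 gives 8.421 MeV per nucleon.

8.42 MeV/nucleon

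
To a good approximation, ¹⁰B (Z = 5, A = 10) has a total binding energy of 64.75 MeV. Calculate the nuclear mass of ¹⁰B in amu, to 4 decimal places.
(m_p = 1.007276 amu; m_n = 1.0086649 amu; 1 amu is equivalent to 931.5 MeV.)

10.0102 amu

Mass defect = 64.75 MeV / (931.5 MeV/amu) = 0.069512 amu
Constituent mass = 5(1.007276) + 5(1.0086649) = 10.0797045 amu
Nuclear mass = 10.0797045 − 0.069512 = 10.0101925 amu ≈ 10.0102 amu (to 4 decimal places)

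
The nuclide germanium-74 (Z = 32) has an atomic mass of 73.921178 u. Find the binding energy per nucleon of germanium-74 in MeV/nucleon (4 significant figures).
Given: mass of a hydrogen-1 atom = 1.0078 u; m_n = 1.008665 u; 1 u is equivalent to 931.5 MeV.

8.715 MeV/nucleon

Z = 32, so N = A − Z = 74 − 32 = 42.
Mass of separated nucleons = 32(1.0078) + 42(1.008665) = 32.2496 + 42.363930 = 74.613530 u
Mass defect Δm = 74.613530 − 73.921178 = 0.692352 u
Converting to energy: 0.692352 u × 931.5 MeV/u = 644.926 MeV
BE/A = 644.926 MeV / 74 = 8.715 MeV/nucleon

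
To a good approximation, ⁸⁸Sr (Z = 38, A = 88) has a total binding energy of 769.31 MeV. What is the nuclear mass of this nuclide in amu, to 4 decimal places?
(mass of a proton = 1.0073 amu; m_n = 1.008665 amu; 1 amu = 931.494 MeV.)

Mass defect = 769.31 MeV / (931.494 MeV/amu) = 0.825888 amu
Constituent mass = 38(1.0073) + 50(1.008665) = 88.710650 amu
Nuclear mass = 88.710650 − 0.825888 = 87.884762 amu ≈ 87.8848 amu (to 4 decimal places)

87.8848 amu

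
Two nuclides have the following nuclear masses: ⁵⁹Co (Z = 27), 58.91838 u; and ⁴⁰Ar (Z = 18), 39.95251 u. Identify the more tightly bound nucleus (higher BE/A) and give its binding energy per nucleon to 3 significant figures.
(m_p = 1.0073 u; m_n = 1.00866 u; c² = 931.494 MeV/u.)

⁵⁹Co; 8.78 MeV/nucleon

⁵⁹Co: Σm = 27(1.0073) + 32(1.00866) = 59.47422 u; Δm = 0.55584 u; E_B = 517.76 MeV; E_B/A = 8.776 MeV
⁴⁰Ar: Σm = 18(1.0073) + 22(1.00866) = 40.32192 u; Δm = 0.36941 u; E_B = 344.10 MeV; E_B/A = 8.603 MeV
⁵⁹Co has the higher binding energy per nucleon, so it is the more tightly bound nucleus.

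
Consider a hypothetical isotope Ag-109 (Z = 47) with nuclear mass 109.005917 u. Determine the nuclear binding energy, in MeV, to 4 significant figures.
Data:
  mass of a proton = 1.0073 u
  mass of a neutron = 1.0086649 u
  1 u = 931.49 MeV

814.5 MeV

Mass of separated nucleons = 47(1.0073) + 62(1.0086649) = 47.3431 + 62.5372238 = 109.8803238 u
Mass defect Δm = 109.8803238 − 109.005917 = 0.8744068 u
Converting to energy: 0.8744068 u × 931.49 MeV/u = 814.501 MeV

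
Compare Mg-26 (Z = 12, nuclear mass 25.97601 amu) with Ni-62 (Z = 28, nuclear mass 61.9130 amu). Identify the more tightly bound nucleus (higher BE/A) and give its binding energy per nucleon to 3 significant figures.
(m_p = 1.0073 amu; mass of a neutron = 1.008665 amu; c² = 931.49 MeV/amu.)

Mg-26: Σm = 12(1.0073) + 14(1.008665) = 26.208910 amu; Δm = 0.232900 amu; E_B = 216.94 MeV; E_B/A = 8.344 MeV
Ni-62: Σm = 28(1.0073) + 34(1.008665) = 62.499010 amu; Δm = 0.586010 amu; E_B = 545.86 MeV; E_B/A = 8.804 MeV
Ni-62 has the higher binding energy per nucleon, so it is the more tightly bound nucleus.

Ni-62; 8.80 MeV/nucleon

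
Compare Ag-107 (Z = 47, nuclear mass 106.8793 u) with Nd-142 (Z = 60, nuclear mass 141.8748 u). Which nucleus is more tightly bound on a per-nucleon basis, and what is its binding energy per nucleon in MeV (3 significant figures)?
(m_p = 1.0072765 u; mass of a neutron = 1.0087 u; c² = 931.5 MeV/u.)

Ag-107; 8.57 MeV/nucleon

Ag-107: Σm = 47(1.0072765) + 60(1.0087) = 107.8639955 u; Δm = 0.9846955 u; E_B = 917.24 MeV; E_B/A = 8.572 MeV
Nd-142: Σm = 60(1.0072765) + 82(1.0087) = 143.1499900 u; Δm = 1.2751900 u; E_B = 1187.8 MeV; E_B/A = 8.365 MeV
Ag-107 has the higher binding energy per nucleon, so it is the more tightly bound nucleus.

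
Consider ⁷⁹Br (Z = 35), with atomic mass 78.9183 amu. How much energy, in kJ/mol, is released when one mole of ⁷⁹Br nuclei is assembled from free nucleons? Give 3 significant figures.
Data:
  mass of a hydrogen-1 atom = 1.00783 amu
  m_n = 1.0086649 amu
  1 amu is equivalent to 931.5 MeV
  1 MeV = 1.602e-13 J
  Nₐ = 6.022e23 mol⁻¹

6.62e+10 kJ/mol

Mass of separated nucleons = 35(1.00783) + 44(1.0086649) = 35.27405 + 44.3812556 = 79.6553056 amu
The mass defect is 79.6553056 − 78.9183 = 0.7370056 amu.
Converting to energy: 0.7370056 amu × 931.5 MeV/amu = 686.521 MeV
Per nucleus in joules: 686.521 MeV × 1.602e-13 J/MeV = 1.0998e-10 J
Per mole: 1.0998e-10 J × 6.022e23 mol⁻¹ = 6.6230e+13 J/mol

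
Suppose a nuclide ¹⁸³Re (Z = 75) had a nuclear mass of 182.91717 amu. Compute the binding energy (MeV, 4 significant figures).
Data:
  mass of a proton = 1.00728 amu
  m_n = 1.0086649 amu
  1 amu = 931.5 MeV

With 75 protons and 108 neutrons (A = 183):
Σm = 75·m_p + 108·m_n = 75.54600 + 108.9358092 = 184.4818092 amu
Mass defect Δm = 184.4818092 − 182.91717 = 1.5646392 amu
E_B = 1.5646392 × 931.5 = 1457.46 MeV

1457 MeV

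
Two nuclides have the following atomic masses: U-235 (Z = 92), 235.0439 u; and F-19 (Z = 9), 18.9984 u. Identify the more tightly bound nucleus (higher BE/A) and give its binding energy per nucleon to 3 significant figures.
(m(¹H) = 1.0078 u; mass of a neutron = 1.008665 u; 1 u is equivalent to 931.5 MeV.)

F-19; 7.77 MeV/nucleon

U-235: Σm = 92(1.0078) + 143(1.008665) = 236.956695 u; Δm = 1.912795 u; E_B = 1781.8 MeV; E_B/A = 7.582 MeV
F-19: Σm = 9(1.0078) + 10(1.008665) = 19.156850 u; Δm = 0.158450 u; E_B = 147.60 MeV; E_B/A = 7.768 MeV
F-19 has the higher binding energy per nucleon, so it is the more tightly bound nucleus.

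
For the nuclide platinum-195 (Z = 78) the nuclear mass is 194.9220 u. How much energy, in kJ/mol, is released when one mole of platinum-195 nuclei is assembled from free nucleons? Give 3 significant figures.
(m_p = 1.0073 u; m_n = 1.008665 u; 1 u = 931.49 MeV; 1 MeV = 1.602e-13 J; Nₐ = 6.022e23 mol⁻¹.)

1.49e+11 kJ/mol

With 78 protons and 117 neutrons (A = 195):
Σm = 78·m_p + 117·m_n = 78.5694 + 118.013805 = 196.583205 u
Δm = 196.583205 − 194.9220 = 1.661205 u
E_B = 1.661205 × 931.49 = 1547.40 MeV
Per nucleus in joules: 1547.40 MeV × 1.602e-13 J/MeV = 2.4789e-10 J
Per mole: 2.4789e-10 J × 6.022e23 mol⁻¹ = 1.4928e+14 J/mol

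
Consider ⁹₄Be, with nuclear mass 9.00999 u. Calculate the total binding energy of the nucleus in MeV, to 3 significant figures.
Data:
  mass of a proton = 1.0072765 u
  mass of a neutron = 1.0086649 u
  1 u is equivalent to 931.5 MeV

58.2 MeV

With 4 protons and 5 neutrons (A = 9):
Total constituent mass: 4 × 1.0072765 + 5 × 1.0086649 = 9.0724305 u
The mass defect is 9.0724305 − 9.00999 = 0.0624405 u.
E_B = 0.0624405 × 931.5 = 58.1633 MeV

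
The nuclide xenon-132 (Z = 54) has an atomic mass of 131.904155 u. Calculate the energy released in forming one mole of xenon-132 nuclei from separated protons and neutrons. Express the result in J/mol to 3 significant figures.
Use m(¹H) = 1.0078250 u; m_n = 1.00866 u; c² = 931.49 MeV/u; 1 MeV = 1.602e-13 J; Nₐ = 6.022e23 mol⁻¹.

Mass of separated nucleons = 54(1.0078250) + 78(1.00866) = 54.4225500 + 78.67548 = 133.0980300 u
The mass defect is 133.0980300 − 131.904155 = 1.1938750 u.
Converting to energy: 1.1938750 u × 931.49 MeV/u = 1112.08 MeV
Per nucleus in joules: 1112.08 MeV × 1.602e-13 J/MeV = 1.7816e-10 J
Per mole: 1.7816e-10 J × 6.022e23 mol⁻¹ = 1.0729e+14 J/mol

1.07e+14 J/mol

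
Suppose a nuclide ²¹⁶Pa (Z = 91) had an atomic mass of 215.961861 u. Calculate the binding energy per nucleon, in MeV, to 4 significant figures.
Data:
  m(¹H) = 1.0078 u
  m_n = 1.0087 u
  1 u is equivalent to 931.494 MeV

7.915 MeV/nucleon

The nucleus contains 91 protons and 216 − 91 = 125 neutrons.
Σm = 91·m(¹H) + 125·m_n = 91.7098 + 126.0875 = 217.7973 u
Δm = 217.7973 − 215.961861 = 1.835439 u
E_B = 1.835439 × 931.494 = 1709.70 MeV
BE/A = 1709.70 MeV / 216 = 7.915 MeV/nucleon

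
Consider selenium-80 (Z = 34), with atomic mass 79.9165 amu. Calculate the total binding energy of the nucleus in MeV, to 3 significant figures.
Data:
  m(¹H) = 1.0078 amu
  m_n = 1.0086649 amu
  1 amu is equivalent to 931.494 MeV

696 MeV

Total constituent mass: 34 × 1.0078 + 46 × 1.0086649 = 80.6637854 amu
The mass defect is 80.6637854 − 79.9165 = 0.7472854 amu.
Binding energy = Δm·c² = 0.7472854 × 931.494 MeV/amu = 696.092 MeV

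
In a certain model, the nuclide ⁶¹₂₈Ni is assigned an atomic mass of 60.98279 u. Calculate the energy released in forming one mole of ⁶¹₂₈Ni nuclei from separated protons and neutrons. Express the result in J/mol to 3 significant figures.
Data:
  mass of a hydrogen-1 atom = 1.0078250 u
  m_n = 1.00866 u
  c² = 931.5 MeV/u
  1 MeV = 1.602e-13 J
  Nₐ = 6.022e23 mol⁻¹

4.69e+13 J/mol

Mass of separated nucleons = 28(1.0078250) + 33(1.00866) = 28.2191000 + 33.28578 = 61.5048800 u
The mass defect is 61.5048800 − 60.98279 = 0.5220900 u.
Binding energy = Δm·c² = 0.5220900 × 931.5 MeV/u = 486.327 MeV
Per nucleus in joules: 486.327 MeV × 1.602e-13 J/MeV = 7.7910e-11 J
Per mole: 7.7910e-11 J × 6.022e23 mol⁻¹ = 4.6917e+13 J/mol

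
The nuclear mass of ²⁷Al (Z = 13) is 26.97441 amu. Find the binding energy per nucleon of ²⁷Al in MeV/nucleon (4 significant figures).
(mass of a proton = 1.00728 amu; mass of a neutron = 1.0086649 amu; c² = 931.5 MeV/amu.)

The nucleus contains 13 protons and 27 − 13 = 14 neutrons.
Total constituent mass: 13 × 1.00728 + 14 × 1.0086649 = 27.2159486 amu
The mass defect is 27.2159486 − 26.97441 = 0.2415386 amu.
Binding energy = Δm·c² = 0.2415386 × 931.5 MeV/amu = 224.993 MeV
Dividing by A = 27 gives 8.333 MeV per nucleon.

8.333 MeV/nucleon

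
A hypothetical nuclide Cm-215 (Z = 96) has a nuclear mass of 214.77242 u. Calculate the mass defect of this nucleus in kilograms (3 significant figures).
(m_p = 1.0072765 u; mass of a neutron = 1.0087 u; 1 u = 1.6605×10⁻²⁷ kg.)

3.26e-27 kg

The nucleus contains 96 protons and 215 − 96 = 119 neutrons.
Σm = 96·m_p + 119·m_n = 96.6985440 + 120.0353 = 216.7338440 u
Mass defect Δm = 216.7338440 − 214.77242 = 1.9614240 u
In SI units: 1.9614240 u × 1.6605×10⁻²⁷ kg/u = 3.2569e-27 kg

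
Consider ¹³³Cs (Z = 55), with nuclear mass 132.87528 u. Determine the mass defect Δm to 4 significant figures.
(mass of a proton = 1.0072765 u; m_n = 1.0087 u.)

1.204 u

The nucleus contains 55 protons and 133 − 55 = 78 neutrons.
Σm = 55·m_p + 78·m_n = 55.4002075 + 78.6786 = 134.0788075 u
Δm = 134.0788075 − 132.87528 = 1.2035275 u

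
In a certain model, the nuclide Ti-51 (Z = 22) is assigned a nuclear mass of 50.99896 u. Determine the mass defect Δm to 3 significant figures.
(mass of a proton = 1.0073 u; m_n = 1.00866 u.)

Mass of separated nucleons = 22(1.0073) + 29(1.00866) = 22.1606 + 29.25114 = 51.41174 u
The mass defect is 51.41174 − 50.99896 = 0.41278 u.

0.413 u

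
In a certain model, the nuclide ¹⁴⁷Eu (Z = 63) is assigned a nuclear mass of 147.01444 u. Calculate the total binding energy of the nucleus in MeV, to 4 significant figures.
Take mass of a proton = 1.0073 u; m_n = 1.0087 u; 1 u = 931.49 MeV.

1096 MeV

Total constituent mass: 63 × 1.0073 + 84 × 1.0087 = 148.1907 u
Mass defect Δm = 148.1907 − 147.01444 = 1.17626 u
Binding energy = Δm·c² = 1.17626 × 931.49 MeV/u = 1095.67 MeV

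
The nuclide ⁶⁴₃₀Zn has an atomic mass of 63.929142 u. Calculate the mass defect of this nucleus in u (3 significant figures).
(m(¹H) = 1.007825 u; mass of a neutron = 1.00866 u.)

0.600 u

Z = 30, so N = A − Z = 64 − 30 = 34.
Total constituent mass: 30 × 1.007825 + 34 × 1.00866 = 64.529190 u
Δm = 64.529190 − 63.929142 = 0.600048 u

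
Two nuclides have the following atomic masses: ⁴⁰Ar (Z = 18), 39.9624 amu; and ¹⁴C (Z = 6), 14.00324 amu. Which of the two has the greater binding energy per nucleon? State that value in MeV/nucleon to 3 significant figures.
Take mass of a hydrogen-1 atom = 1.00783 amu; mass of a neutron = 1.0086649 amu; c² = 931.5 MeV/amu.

⁴⁰Ar: Σm = 18(1.00783) + 22(1.0086649) = 40.3315678 amu; Δm = 0.3691678 amu; E_B = 343.88 MeV; E_B/A = 8.597 MeV
¹⁴C: Σm = 6(1.00783) + 8(1.0086649) = 14.1162992 amu; Δm = 0.1130592 amu; E_B = 105.31 MeV; E_B/A = 7.522 MeV
⁴⁰Ar has the higher binding energy per nucleon, so it is the more tightly bound nucleus.

⁴⁰Ar; 8.60 MeV/nucleon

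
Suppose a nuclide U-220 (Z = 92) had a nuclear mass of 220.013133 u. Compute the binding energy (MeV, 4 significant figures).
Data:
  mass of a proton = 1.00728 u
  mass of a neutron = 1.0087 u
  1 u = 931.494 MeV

Total constituent mass: 92 × 1.00728 + 128 × 1.0087 = 221.78336 u
Mass defect Δm = 221.78336 − 220.013133 = 1.770227 u
Converting to energy: 1.770227 u × 931.494 MeV/u = 1648.96 MeV

1649 MeV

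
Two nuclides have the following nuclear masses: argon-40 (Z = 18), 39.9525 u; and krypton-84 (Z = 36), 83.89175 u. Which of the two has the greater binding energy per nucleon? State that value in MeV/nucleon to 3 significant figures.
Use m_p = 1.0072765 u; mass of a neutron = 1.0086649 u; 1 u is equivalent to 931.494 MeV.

argon-40: Σm = 18(1.0072765) + 22(1.0086649) = 40.3216048 u; Δm = 0.3691048 u; E_B = 343.819 MeV; E_B/A = 8.595 MeV
krypton-84: Σm = 36(1.0072765) + 48(1.0086649) = 84.6778692 u; Δm = 0.7861192 u; E_B = 732.265 MeV; E_B/A = 8.717 MeV
krypton-84 has the higher binding energy per nucleon, so it is the more tightly bound nucleus.

krypton-84; 8.72 MeV/nucleon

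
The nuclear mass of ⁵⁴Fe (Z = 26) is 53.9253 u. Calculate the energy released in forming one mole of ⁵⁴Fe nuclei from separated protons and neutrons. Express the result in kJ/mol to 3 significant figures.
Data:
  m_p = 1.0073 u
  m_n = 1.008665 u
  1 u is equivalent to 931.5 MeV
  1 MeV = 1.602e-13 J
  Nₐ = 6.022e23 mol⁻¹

4.56e+10 kJ/mol

Σm = 26·m_p + 28·m_n = 26.1898 + 28.242620 = 54.432420 u
The mass defect is 54.432420 − 53.9253 = 0.507120 u.
Binding energy = Δm·c² = 0.507120 × 931.5 MeV/u = 472.382 MeV
Per nucleus in joules: 472.382 MeV × 1.602e-13 J/MeV = 7.5676e-11 J
Per mole: 7.5676e-11 J × 6.022e23 mol⁻¹ = 4.5572e+13 J/mol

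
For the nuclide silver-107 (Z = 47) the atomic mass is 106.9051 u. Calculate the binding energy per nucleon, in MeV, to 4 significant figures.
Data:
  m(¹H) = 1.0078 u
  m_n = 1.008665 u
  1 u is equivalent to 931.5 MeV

8.544 MeV/nucleon

Σm = 47·m(¹H) + 60·m_n = 47.3666 + 60.519900 = 107.886500 u
The mass defect is 107.886500 − 106.9051 = 0.981400 u.
Binding energy = Δm·c² = 0.981400 × 931.5 MeV/u = 914.174 MeV
Per nucleon: 914.174 / 107 = 8.544 MeV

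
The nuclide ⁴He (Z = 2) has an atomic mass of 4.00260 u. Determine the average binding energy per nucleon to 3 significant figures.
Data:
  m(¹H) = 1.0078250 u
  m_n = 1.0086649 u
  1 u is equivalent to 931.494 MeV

7.07 MeV/nucleon

Σm = 2·m(¹H) + 2·m_n = 2.0156500 + 2.0173298 = 4.0329798 u
Δm = 4.0329798 − 4.00260 = 0.0303798 u
E_B = 0.0303798 × 931.494 = 28.2986 MeV
Dividing by A = 4 gives 7.0747 MeV per nucleon.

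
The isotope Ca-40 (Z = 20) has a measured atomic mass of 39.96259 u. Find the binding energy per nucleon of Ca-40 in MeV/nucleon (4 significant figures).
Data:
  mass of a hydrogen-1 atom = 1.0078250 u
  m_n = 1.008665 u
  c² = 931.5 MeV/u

8.551 MeV/nucleon

Mass of separated nucleons = 20(1.0078250) + 20(1.008665) = 20.1565000 + 20.173300 = 40.3298000 u
Δm = 40.3298000 − 39.96259 = 0.3672100 u
E_B = 0.3672100 × 931.5 = 342.056 MeV
Per nucleon: 342.056 / 40 = 8.551 MeV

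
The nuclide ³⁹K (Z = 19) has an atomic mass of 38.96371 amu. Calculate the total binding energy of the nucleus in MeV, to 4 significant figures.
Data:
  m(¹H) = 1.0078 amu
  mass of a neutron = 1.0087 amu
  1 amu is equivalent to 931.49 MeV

333.9 MeV

With 19 protons and 20 neutrons (A = 39):
Σm = 19·m(¹H) + 20·m_n = 19.1482 + 20.1740 = 39.3222 amu
The mass defect is 39.3222 − 38.96371 = 0.35849 amu.
E_B = 0.35849 × 931.49 = 333.930 MeV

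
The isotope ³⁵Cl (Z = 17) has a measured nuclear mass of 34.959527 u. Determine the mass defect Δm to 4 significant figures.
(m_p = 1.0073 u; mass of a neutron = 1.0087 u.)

0.3212 u

Z = 17, so N = A − Z = 35 − 17 = 18.
Total constituent mass: 17 × 1.0073 + 18 × 1.0087 = 35.2807 u
The mass defect is 35.2807 − 34.959527 = 0.321173 u.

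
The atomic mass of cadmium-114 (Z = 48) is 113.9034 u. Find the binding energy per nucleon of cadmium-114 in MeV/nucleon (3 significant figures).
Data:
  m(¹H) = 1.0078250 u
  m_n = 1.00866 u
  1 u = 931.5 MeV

Mass of separated nucleons = 48(1.0078250) + 66(1.00866) = 48.3756000 + 66.57156 = 114.9471600 u
The mass defect is 114.9471600 − 113.9034 = 1.0437600 u.
Binding energy = Δm·c² = 1.0437600 × 931.5 MeV/u = 972.262 MeV
Dividing by A = 114 gives 8.529 MeV per nucleon.

8.53 MeV/nucleon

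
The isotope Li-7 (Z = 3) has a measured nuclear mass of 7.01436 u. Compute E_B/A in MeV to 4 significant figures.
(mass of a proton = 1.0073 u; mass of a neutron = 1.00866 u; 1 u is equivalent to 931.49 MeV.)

5.613 MeV/nucleon

Σm = 3·m_p + 4·m_n = 3.0219 + 4.03464 = 7.05654 u
Mass defect Δm = 7.05654 − 7.01436 = 0.04218 u
Binding energy = Δm·c² = 0.04218 × 931.49 MeV/u = 39.2902 MeV
Dividing by A = 7 gives 5.613 MeV per nucleon.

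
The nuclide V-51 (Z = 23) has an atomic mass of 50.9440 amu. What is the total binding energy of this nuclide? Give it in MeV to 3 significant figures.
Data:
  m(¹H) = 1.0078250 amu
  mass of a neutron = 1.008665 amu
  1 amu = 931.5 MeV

Z = 23, so N = A − Z = 51 − 23 = 28.
Total constituent mass: 23 × 1.0078250 + 28 × 1.008665 = 51.4225950 amu
Δm = 51.4225950 − 50.9440 = 0.4785950 amu
Converting to energy: 0.4785950 amu × 931.5 MeV/amu = 445.811 MeV

446 MeV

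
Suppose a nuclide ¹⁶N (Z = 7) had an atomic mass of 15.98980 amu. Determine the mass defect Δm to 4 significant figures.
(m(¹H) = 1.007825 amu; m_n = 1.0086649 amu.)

0.1430 amu

The nucleus contains 7 protons and 16 − 7 = 9 neutrons.
Total constituent mass: 7 × 1.007825 + 9 × 1.0086649 = 16.1327591 amu
The mass defect is 16.1327591 − 15.98980 = 0.1429591 amu.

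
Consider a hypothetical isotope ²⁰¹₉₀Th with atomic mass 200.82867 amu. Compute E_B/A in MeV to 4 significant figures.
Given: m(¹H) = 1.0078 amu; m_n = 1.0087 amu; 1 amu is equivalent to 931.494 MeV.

8.523 MeV/nucleon

Mass of separated nucleons = 90(1.0078) + 111(1.0087) = 90.7020 + 111.9657 = 202.6677 amu
The mass defect is 202.6677 − 200.82867 = 1.83903 amu.
Binding energy = Δm·c² = 1.83903 × 931.494 MeV/amu = 1713.05 MeV
BE/A = 1713.05 MeV / 201 = 8.523 MeV/nucleon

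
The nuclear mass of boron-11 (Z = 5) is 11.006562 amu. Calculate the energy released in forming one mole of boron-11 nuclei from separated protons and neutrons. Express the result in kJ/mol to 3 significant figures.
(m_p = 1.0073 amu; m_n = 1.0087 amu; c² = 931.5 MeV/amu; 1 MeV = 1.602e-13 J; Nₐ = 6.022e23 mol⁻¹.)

7.38e+09 kJ/mol

The nucleus contains 5 protons and 11 − 5 = 6 neutrons.
Mass of separated nucleons = 5(1.0073) + 6(1.0087) = 5.0365 + 6.0522 = 11.0887 amu
Δm = 11.0887 − 11.006562 = 0.082138 amu
E_B = 0.082138 × 931.5 = 76.5115 MeV
Per nucleus in joules: 76.5115 MeV × 1.602e-13 J/MeV = 1.2257e-11 J
Per mole: 1.2257e-11 J × 6.022e23 mol⁻¹ = 7.3812e+12 J/mol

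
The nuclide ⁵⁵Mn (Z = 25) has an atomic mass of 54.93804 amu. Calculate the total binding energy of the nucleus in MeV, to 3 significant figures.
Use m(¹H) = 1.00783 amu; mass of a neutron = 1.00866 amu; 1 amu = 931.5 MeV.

Z = 25, so N = A − Z = 55 − 25 = 30.
Mass of separated nucleons = 25(1.00783) + 30(1.00866) = 25.19575 + 30.25980 = 55.45555 amu
The mass defect is 55.45555 − 54.93804 = 0.51751 amu.
Binding energy = Δm·c² = 0.51751 × 931.5 MeV/amu = 482.061 MeV

482 MeV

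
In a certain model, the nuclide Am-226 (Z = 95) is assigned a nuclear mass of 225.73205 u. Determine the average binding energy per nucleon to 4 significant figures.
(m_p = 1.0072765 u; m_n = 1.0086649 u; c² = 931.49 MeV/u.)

8.632 MeV/nucleon

Σm = 95·m_p + 131·m_n = 95.6912675 + 132.1351019 = 227.8263694 u
The mass defect is 227.8263694 − 225.73205 = 2.0943194 u.
Binding energy = Δm·c² = 2.0943194 × 931.49 MeV/u = 1950.84 MeV
BE/A = 1950.84 MeV / 226 = 8.632 MeV/nucleon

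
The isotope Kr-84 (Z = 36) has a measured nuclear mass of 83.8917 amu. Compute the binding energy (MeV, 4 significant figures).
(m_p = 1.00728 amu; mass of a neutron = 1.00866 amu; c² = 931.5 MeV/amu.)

732.2 MeV

Mass of separated nucleons = 36(1.00728) + 48(1.00866) = 36.26208 + 48.41568 = 84.67776 amu
The mass defect is 84.67776 − 83.8917 = 0.78606 amu.
Binding energy = Δm·c² = 0.78606 × 931.5 MeV/amu = 732.215 MeV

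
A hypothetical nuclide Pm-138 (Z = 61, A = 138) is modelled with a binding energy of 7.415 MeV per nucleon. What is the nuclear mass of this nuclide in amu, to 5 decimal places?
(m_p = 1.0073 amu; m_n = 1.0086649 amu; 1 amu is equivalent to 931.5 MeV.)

138.01398 amu

Total binding energy = 138 × 7.415 = 1023.270 MeV
Mass defect = 1023.270 MeV / (931.5 MeV/amu) = 1.0985185 amu
Constituent mass = 61(1.0073) + 77(1.0086649) = 139.1124973 amu
Nuclear mass = 139.1124973 − 1.0985185 = 138.0139788 amu ≈ 138.01398 amu (to 5 decimal places)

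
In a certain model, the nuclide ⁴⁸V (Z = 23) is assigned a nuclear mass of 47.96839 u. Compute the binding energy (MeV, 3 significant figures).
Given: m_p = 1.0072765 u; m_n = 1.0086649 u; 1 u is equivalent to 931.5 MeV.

387 MeV

The nucleus contains 23 protons and 48 − 23 = 25 neutrons.
Mass of separated nucleons = 23(1.0072765) + 25(1.0086649) = 23.1673595 + 25.2166225 = 48.3839820 u
The mass defect is 48.3839820 − 47.96839 = 0.4155920 u.
Converting to energy: 0.4155920 u × 931.5 MeV/u = 387.124 MeV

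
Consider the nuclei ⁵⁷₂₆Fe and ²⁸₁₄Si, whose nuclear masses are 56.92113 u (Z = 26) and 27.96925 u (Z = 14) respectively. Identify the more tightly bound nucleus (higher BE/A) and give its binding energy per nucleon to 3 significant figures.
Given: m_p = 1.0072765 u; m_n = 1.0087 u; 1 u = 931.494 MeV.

⁵⁷₂₆Fe; 8.79 MeV/nucleon

⁵⁷₂₆Fe: Σm = 26(1.0072765) + 31(1.0087) = 57.4588890 u; Δm = 0.5377590 u; E_B = 500.92 MeV; E_B/A = 8.788 MeV
²⁸₁₄Si: Σm = 14(1.0072765) + 14(1.0087) = 28.2236710 u; Δm = 0.2544210 u; E_B = 236.99 MeV; E_B/A = 8.464 MeV
⁵⁷₂₆Fe has the higher binding energy per nucleon, so it is the more tightly bound nucleus.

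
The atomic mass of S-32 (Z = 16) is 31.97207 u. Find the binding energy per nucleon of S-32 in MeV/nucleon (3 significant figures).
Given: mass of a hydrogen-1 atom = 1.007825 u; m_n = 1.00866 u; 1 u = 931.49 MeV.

8.49 MeV/nucleon

Z = 16, so N = A − Z = 32 − 16 = 16.
Total constituent mass: 16 × 1.007825 + 16 × 1.00866 = 32.263760 u
Δm = 32.263760 − 31.97207 = 0.291690 u
Converting to energy: 0.291690 u × 931.49 MeV/u = 271.706 MeV
BE/A = 271.706 MeV / 32 = 8.491 MeV/nucleon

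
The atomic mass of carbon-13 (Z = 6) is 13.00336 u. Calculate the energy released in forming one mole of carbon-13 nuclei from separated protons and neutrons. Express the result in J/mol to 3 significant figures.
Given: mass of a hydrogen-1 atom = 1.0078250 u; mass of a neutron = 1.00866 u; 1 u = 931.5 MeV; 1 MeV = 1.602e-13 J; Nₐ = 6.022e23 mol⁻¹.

Mass of separated nucleons = 6(1.0078250) + 7(1.00866) = 6.0469500 + 7.06062 = 13.1075700 u
Δm = 13.1075700 − 13.00336 = 0.1042100 u
Converting to energy: 0.1042100 u × 931.5 MeV/u = 97.0716 MeV
Per nucleus in joules: 97.0716 MeV × 1.602e-13 J/MeV = 1.5551e-11 J
Per mole: 1.5551e-11 J × 6.022e23 mol⁻¹ = 9.3648e+12 J/mol

9.36e+12 J/mol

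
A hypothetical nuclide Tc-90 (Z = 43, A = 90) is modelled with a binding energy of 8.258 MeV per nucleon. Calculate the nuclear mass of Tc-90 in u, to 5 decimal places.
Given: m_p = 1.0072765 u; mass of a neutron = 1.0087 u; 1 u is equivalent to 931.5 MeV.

89.92392 u

Total binding energy = 90 × 8.258 = 743.220 MeV
Mass defect = 743.220 MeV / (931.5 MeV/u) = 0.7978744 u
Constituent mass = 43(1.0072765) + 47(1.0087) = 90.7217895 u
Nuclear mass = 90.7217895 − 0.7978744 = 89.9239151 u ≈ 89.92392 u (to 5 decimal places)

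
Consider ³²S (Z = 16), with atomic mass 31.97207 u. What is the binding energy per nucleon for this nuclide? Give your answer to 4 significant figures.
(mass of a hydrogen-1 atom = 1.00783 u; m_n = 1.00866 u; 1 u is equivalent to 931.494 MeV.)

Z = 16, so N = A − Z = 32 − 16 = 16.
Σm = 16·m(¹H) + 16·m_n = 16.12528 + 16.13856 = 32.26384 u
The mass defect is 32.26384 − 31.97207 = 0.29177 u.
Converting to energy: 0.29177 u × 931.494 MeV/u = 271.782 MeV
Per nucleon: 271.782 / 32 = 8.493 MeV

8.493 MeV/nucleon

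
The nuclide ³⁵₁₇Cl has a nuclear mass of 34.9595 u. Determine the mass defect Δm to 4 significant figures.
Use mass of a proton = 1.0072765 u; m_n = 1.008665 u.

With 17 protons and 18 neutrons (A = 35):
Mass of separated nucleons = 17(1.0072765) + 18(1.008665) = 17.1237005 + 18.155970 = 35.2796705 u
Mass defect Δm = 35.2796705 − 34.9595 = 0.3201705 u

0.3202 u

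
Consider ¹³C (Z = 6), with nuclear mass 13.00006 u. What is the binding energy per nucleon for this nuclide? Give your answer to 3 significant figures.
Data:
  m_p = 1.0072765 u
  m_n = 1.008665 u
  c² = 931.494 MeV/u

Total constituent mass: 6 × 1.0072765 + 7 × 1.008665 = 13.1043140 u
The mass defect is 13.1043140 − 13.00006 = 0.1042540 u.
Binding energy = Δm·c² = 0.1042540 × 931.494 MeV/u = 97.1120 MeV
Per nucleon: 97.1120 / 13 = 7.470 MeV

7.47 MeV/nucleon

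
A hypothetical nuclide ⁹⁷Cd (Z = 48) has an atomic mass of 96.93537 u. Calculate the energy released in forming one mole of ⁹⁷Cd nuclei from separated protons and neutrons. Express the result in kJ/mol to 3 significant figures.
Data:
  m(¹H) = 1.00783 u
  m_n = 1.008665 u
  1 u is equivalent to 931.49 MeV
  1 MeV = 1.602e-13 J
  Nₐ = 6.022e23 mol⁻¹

Z = 48, so N = A − Z = 97 − 48 = 49.
Total constituent mass: 48 × 1.00783 + 49 × 1.008665 = 97.800425 u
The mass defect is 97.800425 − 96.93537 = 0.865055 u.
Binding energy = Δm·c² = 0.865055 × 931.49 MeV/u = 805.790 MeV
Per nucleus in joules: 805.790 MeV × 1.602e-13 J/MeV = 1.2909e-10 J
Per mole: 1.2909e-10 J × 6.022e23 mol⁻¹ = 7.7738e+13 J/mol

7.77e+10 kJ/mol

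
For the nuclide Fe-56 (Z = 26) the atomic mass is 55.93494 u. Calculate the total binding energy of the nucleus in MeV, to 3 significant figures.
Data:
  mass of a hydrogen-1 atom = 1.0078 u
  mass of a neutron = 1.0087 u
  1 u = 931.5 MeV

493 MeV

The nucleus contains 26 protons and 56 − 26 = 30 neutrons.
Σm = 26·m(¹H) + 30·m_n = 26.2028 + 30.2610 = 56.4638 u
Δm = 56.4638 − 55.93494 = 0.52886 u
Binding energy = Δm·c² = 0.52886 × 931.5 MeV/u = 492.633 MeV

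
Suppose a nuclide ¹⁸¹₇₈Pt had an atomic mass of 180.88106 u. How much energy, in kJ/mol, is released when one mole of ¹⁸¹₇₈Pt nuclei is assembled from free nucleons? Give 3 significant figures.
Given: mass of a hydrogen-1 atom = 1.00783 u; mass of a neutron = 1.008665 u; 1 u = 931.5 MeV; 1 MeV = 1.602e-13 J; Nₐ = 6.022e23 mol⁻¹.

1.46e+11 kJ/mol

Z = 78, so N = A − Z = 181 − 78 = 103.
Σm = 78·m(¹H) + 103·m_n = 78.61074 + 103.892495 = 182.503235 u
Mass defect Δm = 182.503235 − 180.88106 = 1.622175 u
Binding energy = Δm·c² = 1.622175 × 931.5 MeV/u = 1511.06 MeV
Per nucleus in joules: 1511.06 MeV × 1.602e-13 J/MeV = 2.4207e-10 J
Per mole: 2.4207e-10 J × 6.022e23 mol⁻¹ = 1.4577e+14 J/mol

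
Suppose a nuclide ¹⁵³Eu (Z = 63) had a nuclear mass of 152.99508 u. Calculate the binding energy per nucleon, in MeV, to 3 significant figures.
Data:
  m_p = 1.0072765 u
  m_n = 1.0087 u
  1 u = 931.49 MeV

With 63 protons and 90 neutrons (A = 153):
Mass of separated nucleons = 63(1.0072765) + 90(1.0087) = 63.4584195 + 90.7830 = 154.2414195 u
Δm = 154.2414195 − 152.99508 = 1.2463395 u
Binding energy = Δm·c² = 1.2463395 × 931.49 MeV/u = 1160.95 MeV
Per nucleon: 1160.95 / 153 = 7.588 MeV

7.59 MeV/nucleon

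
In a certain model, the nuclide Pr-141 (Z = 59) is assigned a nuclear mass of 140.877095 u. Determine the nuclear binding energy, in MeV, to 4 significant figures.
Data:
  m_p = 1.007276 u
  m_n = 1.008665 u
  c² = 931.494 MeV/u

1176 MeV

Z = 59, so N = A − Z = 141 − 59 = 82.
Total constituent mass: 59 × 1.007276 + 82 × 1.008665 = 142.139814 u
Δm = 142.139814 − 140.877095 = 1.262719 u
Converting to energy: 1.262719 u × 931.494 MeV/u = 1176.22 MeV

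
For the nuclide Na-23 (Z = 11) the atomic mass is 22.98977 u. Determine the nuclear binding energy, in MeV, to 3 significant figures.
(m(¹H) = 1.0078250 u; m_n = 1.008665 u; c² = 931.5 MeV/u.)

187 MeV

The nucleus contains 11 protons and 23 − 11 = 12 neutrons.
Σm = 11·m(¹H) + 12·m_n = 11.0860750 + 12.103980 = 23.1900550 u
The mass defect is 23.1900550 − 22.98977 = 0.2002850 u.
Converting to energy: 0.2002850 u × 931.5 MeV/u = 186.565 MeV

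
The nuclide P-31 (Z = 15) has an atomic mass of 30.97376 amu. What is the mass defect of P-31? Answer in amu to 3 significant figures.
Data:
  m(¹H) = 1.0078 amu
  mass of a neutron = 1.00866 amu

Total constituent mass: 15 × 1.0078 + 16 × 1.00866 = 31.25556 amu
Mass defect Δm = 31.25556 − 30.97376 = 0.28180 amu

0.282 amu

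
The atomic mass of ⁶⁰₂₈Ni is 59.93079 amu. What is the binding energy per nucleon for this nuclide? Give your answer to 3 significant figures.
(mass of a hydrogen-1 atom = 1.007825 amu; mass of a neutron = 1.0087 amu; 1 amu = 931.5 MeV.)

8.80 MeV/nucleon

Total constituent mass: 28 × 1.007825 + 32 × 1.0087 = 60.497500 amu
The mass defect is 60.497500 − 59.93079 = 0.566710 amu.
Converting to energy: 0.566710 amu × 931.5 MeV/amu = 527.890 MeV
BE/A = 527.890 MeV / 60 = 8.798 MeV/nucleon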